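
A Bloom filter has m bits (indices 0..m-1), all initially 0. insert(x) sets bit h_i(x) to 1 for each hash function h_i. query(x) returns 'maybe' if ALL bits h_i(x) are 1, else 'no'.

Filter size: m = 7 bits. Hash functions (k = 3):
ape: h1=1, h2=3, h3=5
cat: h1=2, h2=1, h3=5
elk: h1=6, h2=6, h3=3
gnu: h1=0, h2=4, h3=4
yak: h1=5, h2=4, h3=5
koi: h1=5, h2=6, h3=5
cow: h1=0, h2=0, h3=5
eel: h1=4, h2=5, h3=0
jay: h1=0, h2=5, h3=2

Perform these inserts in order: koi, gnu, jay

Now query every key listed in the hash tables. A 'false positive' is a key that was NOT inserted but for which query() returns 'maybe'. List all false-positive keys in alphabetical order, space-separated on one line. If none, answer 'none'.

Answer: cow eel yak

Derivation:
Start: bits=0000000
After insert 'koi': sets bits 5 6 -> bits=0000011
After insert 'gnu': sets bits 0 4 -> bits=1000111
After insert 'jay': sets bits 0 2 5 -> bits=1010111
Not inserted: ape cat cow eel elk yak — query each against bits=1010111:
query ape: checks bit1=0, bit3=0, bit5=1 (has a 0) -> no => not a false positive
query cat: checks bit1=0, bit2=1, bit5=1 (has a 0) -> no => not a false positive
query cow: checks bit0=1, bit5=1 (all 1) -> maybe => FALSE POSITIVE
query eel: checks bit0=1, bit4=1, bit5=1 (all 1) -> maybe => FALSE POSITIVE
query elk: checks bit3=0, bit6=1 (has a 0) -> no => not a false positive
query yak: checks bit4=1, bit5=1 (all 1) -> maybe => FALSE POSITIVE
False positives (alphabetical): cow eel yak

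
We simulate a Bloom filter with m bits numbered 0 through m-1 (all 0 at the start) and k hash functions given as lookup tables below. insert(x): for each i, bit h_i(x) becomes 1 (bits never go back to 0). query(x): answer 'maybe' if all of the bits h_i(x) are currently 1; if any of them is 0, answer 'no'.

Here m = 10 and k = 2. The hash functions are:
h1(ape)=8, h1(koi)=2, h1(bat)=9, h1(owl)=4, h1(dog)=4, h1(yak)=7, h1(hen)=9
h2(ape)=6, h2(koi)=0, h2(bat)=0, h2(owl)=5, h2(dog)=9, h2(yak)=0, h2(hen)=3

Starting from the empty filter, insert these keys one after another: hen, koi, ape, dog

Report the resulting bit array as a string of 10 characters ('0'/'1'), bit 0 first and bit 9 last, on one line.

Start: bits=0000000000
After insert 'hen': sets bits 3 9 -> bits=0001000001
After insert 'koi': sets bits 0 2 -> bits=1011000001
After insert 'ape': sets bits 6 8 -> bits=1011001011
After insert 'dog': sets bits 4 9 -> bits=1011101011

Answer: 1011101011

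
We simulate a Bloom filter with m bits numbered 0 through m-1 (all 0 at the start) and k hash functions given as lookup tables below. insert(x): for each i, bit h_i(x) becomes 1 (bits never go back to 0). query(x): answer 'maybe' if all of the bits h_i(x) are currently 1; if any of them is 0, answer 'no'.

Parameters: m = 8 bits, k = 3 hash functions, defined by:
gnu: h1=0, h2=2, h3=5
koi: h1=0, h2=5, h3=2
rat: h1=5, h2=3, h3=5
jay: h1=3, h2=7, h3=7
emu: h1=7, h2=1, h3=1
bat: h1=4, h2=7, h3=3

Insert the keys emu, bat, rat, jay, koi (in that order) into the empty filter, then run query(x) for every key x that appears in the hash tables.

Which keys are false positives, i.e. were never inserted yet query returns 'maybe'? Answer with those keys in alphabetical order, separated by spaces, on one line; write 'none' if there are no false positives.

Start: bits=00000000
After insert 'emu': sets bits 1 7 -> bits=01000001
After insert 'bat': sets bits 3 4 7 -> bits=01011001
After insert 'rat': sets bits 3 5 -> bits=01011101
After insert 'jay': sets bits 3 7 -> bits=01011101
After insert 'koi': sets bits 0 2 5 -> bits=11111101
Not inserted: gnu — query each against bits=11111101:
query gnu: checks bit0=1, bit2=1, bit5=1 (all 1) -> maybe => FALSE POSITIVE
False positives (alphabetical): gnu

Answer: gnu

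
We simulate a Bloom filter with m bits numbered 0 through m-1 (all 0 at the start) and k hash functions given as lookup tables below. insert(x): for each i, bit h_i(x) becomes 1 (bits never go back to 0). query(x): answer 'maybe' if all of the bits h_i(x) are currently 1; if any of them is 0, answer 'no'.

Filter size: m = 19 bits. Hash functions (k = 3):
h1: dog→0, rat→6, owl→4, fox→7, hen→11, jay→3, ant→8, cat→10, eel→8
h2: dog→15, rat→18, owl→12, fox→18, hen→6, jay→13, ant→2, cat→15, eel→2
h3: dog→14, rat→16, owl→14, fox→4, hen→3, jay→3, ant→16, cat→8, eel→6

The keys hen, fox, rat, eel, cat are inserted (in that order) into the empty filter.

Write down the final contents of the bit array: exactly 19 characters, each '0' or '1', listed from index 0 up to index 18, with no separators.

Start: bits=0000000000000000000
After insert 'hen': sets bits 3 6 11 -> bits=0001001000010000000
After insert 'fox': sets bits 4 7 18 -> bits=0001101100010000001
After insert 'rat': sets bits 6 16 18 -> bits=0001101100010000101
After insert 'eel': sets bits 2 6 8 -> bits=0011101110010000101
After insert 'cat': sets bits 8 10 15 -> bits=0011101110110001101

Answer: 0011101110110001101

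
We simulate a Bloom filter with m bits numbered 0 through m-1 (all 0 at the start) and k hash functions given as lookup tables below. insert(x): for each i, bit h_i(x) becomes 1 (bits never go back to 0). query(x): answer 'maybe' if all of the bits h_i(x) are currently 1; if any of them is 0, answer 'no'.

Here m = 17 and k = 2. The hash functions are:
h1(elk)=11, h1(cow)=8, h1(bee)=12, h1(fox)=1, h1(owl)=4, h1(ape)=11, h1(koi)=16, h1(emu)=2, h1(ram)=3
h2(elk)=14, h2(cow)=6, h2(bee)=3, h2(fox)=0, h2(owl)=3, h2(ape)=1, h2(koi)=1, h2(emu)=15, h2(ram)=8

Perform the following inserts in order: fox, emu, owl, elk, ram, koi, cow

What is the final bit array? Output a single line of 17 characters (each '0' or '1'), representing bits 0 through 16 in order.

Start: bits=00000000000000000
After insert 'fox': sets bits 0 1 -> bits=11000000000000000
After insert 'emu': sets bits 2 15 -> bits=11100000000000010
After insert 'owl': sets bits 3 4 -> bits=11111000000000010
After insert 'elk': sets bits 11 14 -> bits=11111000000100110
After insert 'ram': sets bits 3 8 -> bits=11111000100100110
After insert 'koi': sets bits 1 16 -> bits=11111000100100111
After insert 'cow': sets bits 6 8 -> bits=11111010100100111

Answer: 11111010100100111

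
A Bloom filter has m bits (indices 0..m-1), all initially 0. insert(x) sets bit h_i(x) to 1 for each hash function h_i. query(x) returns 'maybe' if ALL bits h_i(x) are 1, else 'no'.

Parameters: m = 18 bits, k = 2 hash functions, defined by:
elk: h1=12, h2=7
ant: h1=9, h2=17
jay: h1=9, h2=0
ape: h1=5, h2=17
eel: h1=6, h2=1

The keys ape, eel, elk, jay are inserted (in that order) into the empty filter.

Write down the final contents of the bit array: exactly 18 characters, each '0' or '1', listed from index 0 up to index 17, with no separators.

Start: bits=000000000000000000
After insert 'ape': sets bits 5 17 -> bits=000001000000000001
After insert 'eel': sets bits 1 6 -> bits=010001100000000001
After insert 'elk': sets bits 7 12 -> bits=010001110000100001
After insert 'jay': sets bits 0 9 -> bits=110001110100100001

Answer: 110001110100100001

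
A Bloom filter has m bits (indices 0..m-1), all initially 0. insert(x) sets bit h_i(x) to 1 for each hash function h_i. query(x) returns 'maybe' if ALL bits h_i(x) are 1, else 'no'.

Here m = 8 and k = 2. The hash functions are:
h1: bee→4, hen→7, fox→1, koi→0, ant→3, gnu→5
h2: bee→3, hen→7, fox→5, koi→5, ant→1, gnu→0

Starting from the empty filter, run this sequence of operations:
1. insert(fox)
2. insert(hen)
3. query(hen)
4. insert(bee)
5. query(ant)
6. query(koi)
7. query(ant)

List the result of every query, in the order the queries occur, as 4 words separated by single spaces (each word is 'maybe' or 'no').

Start: bits=00000000
Op 1: insert fox -> sets bits 1 5 -> bits=01000100
Op 2: insert hen -> sets bits 7 -> bits=01000101
Op 3: query hen -> checks bit7=1 (all 1) -> maybe
Op 4: insert bee -> sets bits 3 4 -> bits=01011101
Op 5: query ant -> checks bit1=1, bit3=1 (all 1) -> maybe
Op 6: query koi -> checks bit0=0, bit5=1 (has a 0) -> no
Op 7: query ant -> checks bit1=1, bit3=1 (all 1) -> maybe
Query results in order: maybe maybe no maybe

Answer: maybe maybe no maybe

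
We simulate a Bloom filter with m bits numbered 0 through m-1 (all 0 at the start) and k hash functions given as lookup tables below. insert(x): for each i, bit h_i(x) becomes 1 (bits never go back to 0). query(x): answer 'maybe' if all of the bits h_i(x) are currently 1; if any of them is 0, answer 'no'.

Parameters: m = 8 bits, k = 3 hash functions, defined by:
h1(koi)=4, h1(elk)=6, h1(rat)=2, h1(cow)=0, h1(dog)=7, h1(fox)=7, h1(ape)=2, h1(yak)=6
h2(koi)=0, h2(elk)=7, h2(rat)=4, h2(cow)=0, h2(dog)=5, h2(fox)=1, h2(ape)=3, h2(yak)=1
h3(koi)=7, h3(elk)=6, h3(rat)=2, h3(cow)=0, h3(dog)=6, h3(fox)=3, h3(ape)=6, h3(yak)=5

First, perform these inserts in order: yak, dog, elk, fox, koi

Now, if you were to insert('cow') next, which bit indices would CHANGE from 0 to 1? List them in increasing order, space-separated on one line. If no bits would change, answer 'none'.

Answer: none

Derivation:
Start: bits=00000000
After insert 'yak': sets bits 1 5 6 -> bits=01000110
After insert 'dog': sets bits 5 6 7 -> bits=01000111
After insert 'elk': sets bits 6 7 -> bits=01000111
After insert 'fox': sets bits 1 3 7 -> bits=01010111
After insert 'koi': sets bits 0 4 7 -> bits=11011111
insert 'cow' would touch bits 0; currently bit0=1
Bits that are 0 among those (would change 0->1): none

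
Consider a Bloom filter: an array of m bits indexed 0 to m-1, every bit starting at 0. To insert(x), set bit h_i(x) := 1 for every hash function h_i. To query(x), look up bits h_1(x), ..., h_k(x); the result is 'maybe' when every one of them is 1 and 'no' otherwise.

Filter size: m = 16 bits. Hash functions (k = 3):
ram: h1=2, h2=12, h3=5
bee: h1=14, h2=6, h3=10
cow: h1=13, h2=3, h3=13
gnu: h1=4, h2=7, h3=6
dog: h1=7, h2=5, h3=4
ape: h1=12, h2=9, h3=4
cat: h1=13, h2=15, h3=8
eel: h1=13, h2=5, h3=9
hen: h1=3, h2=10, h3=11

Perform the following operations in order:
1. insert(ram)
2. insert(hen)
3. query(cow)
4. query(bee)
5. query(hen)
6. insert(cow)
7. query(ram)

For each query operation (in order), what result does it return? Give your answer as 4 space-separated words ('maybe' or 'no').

Answer: no no maybe maybe

Derivation:
Start: bits=0000000000000000
Op 1: insert ram -> sets bits 2 5 12 -> bits=0010010000001000
Op 2: insert hen -> sets bits 3 10 11 -> bits=0011010000111000
Op 3: query cow -> checks bit3=1, bit13=0 (has a 0) -> no
Op 4: query bee -> checks bit6=0, bit10=1, bit14=0 (has a 0) -> no
Op 5: query hen -> checks bit3=1, bit10=1, bit11=1 (all 1) -> maybe
Op 6: insert cow -> sets bits 3 13 -> bits=0011010000111100
Op 7: query ram -> checks bit2=1, bit5=1, bit12=1 (all 1) -> maybe
Query results in order: no no maybe maybe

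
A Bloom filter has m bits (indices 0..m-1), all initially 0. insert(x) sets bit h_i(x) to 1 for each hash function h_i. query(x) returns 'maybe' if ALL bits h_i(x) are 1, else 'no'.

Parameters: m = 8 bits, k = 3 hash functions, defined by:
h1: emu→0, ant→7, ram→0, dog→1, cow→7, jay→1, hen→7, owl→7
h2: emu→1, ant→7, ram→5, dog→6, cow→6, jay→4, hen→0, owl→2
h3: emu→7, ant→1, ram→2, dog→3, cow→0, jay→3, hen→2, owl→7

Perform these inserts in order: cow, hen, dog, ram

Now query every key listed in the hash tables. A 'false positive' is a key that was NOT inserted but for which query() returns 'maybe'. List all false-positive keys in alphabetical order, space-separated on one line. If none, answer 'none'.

Answer: ant emu owl

Derivation:
Start: bits=00000000
After insert 'cow': sets bits 0 6 7 -> bits=10000011
After insert 'hen': sets bits 0 2 7 -> bits=10100011
After insert 'dog': sets bits 1 3 6 -> bits=11110011
After insert 'ram': sets bits 0 2 5 -> bits=11110111
Not inserted: ant emu jay owl — query each against bits=11110111:
query ant: checks bit1=1, bit7=1 (all 1) -> maybe => FALSE POSITIVE
query emu: checks bit0=1, bit1=1, bit7=1 (all 1) -> maybe => FALSE POSITIVE
query jay: checks bit1=1, bit3=1, bit4=0 (has a 0) -> no => not a false positive
query owl: checks bit2=1, bit7=1 (all 1) -> maybe => FALSE POSITIVE
False positives (alphabetical): ant emu owl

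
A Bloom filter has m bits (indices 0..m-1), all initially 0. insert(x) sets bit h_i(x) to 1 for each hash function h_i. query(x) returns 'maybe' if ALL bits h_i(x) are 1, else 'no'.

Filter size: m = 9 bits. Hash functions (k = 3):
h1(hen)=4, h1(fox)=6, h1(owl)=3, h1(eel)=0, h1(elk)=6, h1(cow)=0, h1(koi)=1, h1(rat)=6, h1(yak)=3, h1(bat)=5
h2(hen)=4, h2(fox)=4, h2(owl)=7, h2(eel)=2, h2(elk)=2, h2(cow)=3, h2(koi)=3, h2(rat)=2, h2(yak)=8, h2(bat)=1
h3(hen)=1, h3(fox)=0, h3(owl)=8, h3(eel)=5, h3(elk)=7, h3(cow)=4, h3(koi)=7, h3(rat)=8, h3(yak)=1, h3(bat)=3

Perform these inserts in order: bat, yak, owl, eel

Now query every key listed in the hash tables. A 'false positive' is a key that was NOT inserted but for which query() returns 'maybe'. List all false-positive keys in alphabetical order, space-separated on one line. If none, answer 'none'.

Start: bits=000000000
After insert 'bat': sets bits 1 3 5 -> bits=010101000
After insert 'yak': sets bits 1 3 8 -> bits=010101001
After insert 'owl': sets bits 3 7 8 -> bits=010101011
After insert 'eel': sets bits 0 2 5 -> bits=111101011
Not inserted: cow elk fox hen koi rat — query each against bits=111101011:
query cow: checks bit0=1, bit3=1, bit4=0 (has a 0) -> no => not a false positive
query elk: checks bit2=1, bit6=0, bit7=1 (has a 0) -> no => not a false positive
query fox: checks bit0=1, bit4=0, bit6=0 (has a 0) -> no => not a false positive
query hen: checks bit1=1, bit4=0 (has a 0) -> no => not a false positive
query koi: checks bit1=1, bit3=1, bit7=1 (all 1) -> maybe => FALSE POSITIVE
query rat: checks bit2=1, bit6=0, bit8=1 (has a 0) -> no => not a false positive
False positives (alphabetical): koi

Answer: koi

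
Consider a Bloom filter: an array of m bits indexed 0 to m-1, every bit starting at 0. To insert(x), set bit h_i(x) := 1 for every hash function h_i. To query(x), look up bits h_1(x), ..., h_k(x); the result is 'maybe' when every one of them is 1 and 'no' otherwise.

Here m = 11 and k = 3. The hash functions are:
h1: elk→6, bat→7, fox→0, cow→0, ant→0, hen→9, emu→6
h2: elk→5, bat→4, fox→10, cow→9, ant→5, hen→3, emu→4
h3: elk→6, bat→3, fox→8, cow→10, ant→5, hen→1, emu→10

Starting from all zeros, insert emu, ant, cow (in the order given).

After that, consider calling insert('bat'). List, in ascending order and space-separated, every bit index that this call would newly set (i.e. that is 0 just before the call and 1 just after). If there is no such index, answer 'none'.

Start: bits=00000000000
After insert 'emu': sets bits 4 6 10 -> bits=00001010001
After insert 'ant': sets bits 0 5 -> bits=10001110001
After insert 'cow': sets bits 0 9 10 -> bits=10001110011
insert 'bat' would touch bits 3 4 7; currently bit3=0, bit4=1, bit7=0
Bits that are 0 among those (would change 0->1): 3 7

Answer: 3 7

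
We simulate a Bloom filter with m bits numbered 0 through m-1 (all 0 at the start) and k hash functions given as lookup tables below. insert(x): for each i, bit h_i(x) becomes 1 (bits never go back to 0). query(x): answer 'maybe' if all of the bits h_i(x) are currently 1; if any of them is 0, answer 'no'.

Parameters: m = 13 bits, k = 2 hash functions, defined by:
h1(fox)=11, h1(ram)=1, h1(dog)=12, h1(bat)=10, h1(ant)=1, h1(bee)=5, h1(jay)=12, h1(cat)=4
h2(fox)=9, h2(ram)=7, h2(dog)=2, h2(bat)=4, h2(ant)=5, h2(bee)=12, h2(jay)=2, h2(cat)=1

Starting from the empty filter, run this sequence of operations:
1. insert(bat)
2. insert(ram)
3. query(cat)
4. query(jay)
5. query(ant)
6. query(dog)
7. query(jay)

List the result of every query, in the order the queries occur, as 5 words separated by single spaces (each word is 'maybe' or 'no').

Answer: maybe no no no no

Derivation:
Start: bits=0000000000000
Op 1: insert bat -> sets bits 4 10 -> bits=0000100000100
Op 2: insert ram -> sets bits 1 7 -> bits=0100100100100
Op 3: query cat -> checks bit1=1, bit4=1 (all 1) -> maybe
Op 4: query jay -> checks bit2=0, bit12=0 (has a 0) -> no
Op 5: query ant -> checks bit1=1, bit5=0 (has a 0) -> no
Op 6: query dog -> checks bit2=0, bit12=0 (has a 0) -> no
Op 7: query jay -> checks bit2=0, bit12=0 (has a 0) -> no
Query results in order: maybe no no no no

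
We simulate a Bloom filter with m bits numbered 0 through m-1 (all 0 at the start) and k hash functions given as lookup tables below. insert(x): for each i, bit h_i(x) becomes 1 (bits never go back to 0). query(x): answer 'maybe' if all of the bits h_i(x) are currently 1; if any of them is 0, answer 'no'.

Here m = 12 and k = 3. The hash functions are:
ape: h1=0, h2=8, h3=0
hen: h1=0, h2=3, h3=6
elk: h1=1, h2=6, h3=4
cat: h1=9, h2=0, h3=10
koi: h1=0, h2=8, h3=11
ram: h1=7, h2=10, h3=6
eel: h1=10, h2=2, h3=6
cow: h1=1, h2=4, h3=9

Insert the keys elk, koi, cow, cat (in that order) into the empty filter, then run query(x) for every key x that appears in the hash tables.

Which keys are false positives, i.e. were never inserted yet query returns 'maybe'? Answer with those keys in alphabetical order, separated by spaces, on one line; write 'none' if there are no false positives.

Start: bits=000000000000
After insert 'elk': sets bits 1 4 6 -> bits=010010100000
After insert 'koi': sets bits 0 8 11 -> bits=110010101001
After insert 'cow': sets bits 1 4 9 -> bits=110010101101
After insert 'cat': sets bits 0 9 10 -> bits=110010101111
Not inserted: ape eel hen ram — query each against bits=110010101111:
query ape: checks bit0=1, bit8=1 (all 1) -> maybe => FALSE POSITIVE
query eel: checks bit2=0, bit6=1, bit10=1 (has a 0) -> no => not a false positive
query hen: checks bit0=1, bit3=0, bit6=1 (has a 0) -> no => not a false positive
query ram: checks bit6=1, bit7=0, bit10=1 (has a 0) -> no => not a false positive
False positives (alphabetical): ape

Answer: ape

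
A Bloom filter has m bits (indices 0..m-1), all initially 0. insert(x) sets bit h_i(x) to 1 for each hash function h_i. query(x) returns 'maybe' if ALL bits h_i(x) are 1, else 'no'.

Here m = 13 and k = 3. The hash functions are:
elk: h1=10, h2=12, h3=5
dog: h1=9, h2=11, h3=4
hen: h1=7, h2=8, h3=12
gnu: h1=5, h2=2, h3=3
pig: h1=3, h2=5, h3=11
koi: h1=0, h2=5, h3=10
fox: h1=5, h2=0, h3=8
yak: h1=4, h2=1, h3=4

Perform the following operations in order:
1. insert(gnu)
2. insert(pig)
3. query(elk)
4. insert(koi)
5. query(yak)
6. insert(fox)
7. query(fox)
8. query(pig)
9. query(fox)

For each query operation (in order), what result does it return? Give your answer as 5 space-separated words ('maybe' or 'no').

Answer: no no maybe maybe maybe

Derivation:
Start: bits=0000000000000
Op 1: insert gnu -> sets bits 2 3 5 -> bits=0011010000000
Op 2: insert pig -> sets bits 3 5 11 -> bits=0011010000010
Op 3: query elk -> checks bit5=1, bit10=0, bit12=0 (has a 0) -> no
Op 4: insert koi -> sets bits 0 5 10 -> bits=1011010000110
Op 5: query yak -> checks bit1=0, bit4=0 (has a 0) -> no
Op 6: insert fox -> sets bits 0 5 8 -> bits=1011010010110
Op 7: query fox -> checks bit0=1, bit5=1, bit8=1 (all 1) -> maybe
Op 8: query pig -> checks bit3=1, bit5=1, bit11=1 (all 1) -> maybe
Op 9: query fox -> checks bit0=1, bit5=1, bit8=1 (all 1) -> maybe
Query results in order: no no maybe maybe maybe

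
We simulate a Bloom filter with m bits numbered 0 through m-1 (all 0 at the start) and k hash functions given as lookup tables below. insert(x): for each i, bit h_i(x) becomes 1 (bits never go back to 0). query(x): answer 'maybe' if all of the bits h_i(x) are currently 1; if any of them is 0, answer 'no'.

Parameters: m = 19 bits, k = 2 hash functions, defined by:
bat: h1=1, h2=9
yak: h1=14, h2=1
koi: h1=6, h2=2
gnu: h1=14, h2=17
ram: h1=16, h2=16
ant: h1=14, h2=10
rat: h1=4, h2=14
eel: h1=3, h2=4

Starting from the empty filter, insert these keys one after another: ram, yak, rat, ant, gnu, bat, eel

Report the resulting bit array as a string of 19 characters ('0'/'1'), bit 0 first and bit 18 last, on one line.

Start: bits=0000000000000000000
After insert 'ram': sets bits 16 -> bits=0000000000000000100
After insert 'yak': sets bits 1 14 -> bits=0100000000000010100
After insert 'rat': sets bits 4 14 -> bits=0100100000000010100
After insert 'ant': sets bits 10 14 -> bits=0100100000100010100
After insert 'gnu': sets bits 14 17 -> bits=0100100000100010110
After insert 'bat': sets bits 1 9 -> bits=0100100001100010110
After insert 'eel': sets bits 3 4 -> bits=0101100001100010110

Answer: 0101100001100010110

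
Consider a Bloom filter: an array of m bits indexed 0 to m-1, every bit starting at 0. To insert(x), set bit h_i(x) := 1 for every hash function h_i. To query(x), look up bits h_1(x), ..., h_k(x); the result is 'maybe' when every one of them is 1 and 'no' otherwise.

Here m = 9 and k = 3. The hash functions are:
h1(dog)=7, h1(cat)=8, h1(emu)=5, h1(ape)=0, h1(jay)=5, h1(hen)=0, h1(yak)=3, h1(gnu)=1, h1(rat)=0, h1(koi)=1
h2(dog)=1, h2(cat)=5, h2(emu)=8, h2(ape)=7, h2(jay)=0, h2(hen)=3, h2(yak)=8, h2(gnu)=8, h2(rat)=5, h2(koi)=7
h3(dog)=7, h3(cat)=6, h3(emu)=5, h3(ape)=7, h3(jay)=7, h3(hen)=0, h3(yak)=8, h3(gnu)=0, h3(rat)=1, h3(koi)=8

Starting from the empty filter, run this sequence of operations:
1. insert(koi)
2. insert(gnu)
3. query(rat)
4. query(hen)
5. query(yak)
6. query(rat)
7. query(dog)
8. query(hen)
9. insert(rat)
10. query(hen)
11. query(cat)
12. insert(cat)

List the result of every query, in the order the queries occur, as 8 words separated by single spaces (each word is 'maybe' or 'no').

Start: bits=000000000
Op 1: insert koi -> sets bits 1 7 8 -> bits=010000011
Op 2: insert gnu -> sets bits 0 1 8 -> bits=110000011
Op 3: query rat -> checks bit0=1, bit1=1, bit5=0 (has a 0) -> no
Op 4: query hen -> checks bit0=1, bit3=0 (has a 0) -> no
Op 5: query yak -> checks bit3=0, bit8=1 (has a 0) -> no
Op 6: query rat -> checks bit0=1, bit1=1, bit5=0 (has a 0) -> no
Op 7: query dog -> checks bit1=1, bit7=1 (all 1) -> maybe
Op 8: query hen -> checks bit0=1, bit3=0 (has a 0) -> no
Op 9: insert rat -> sets bits 0 1 5 -> bits=110001011
Op 10: query hen -> checks bit0=1, bit3=0 (has a 0) -> no
Op 11: query cat -> checks bit5=1, bit6=0, bit8=1 (has a 0) -> no
Op 12: insert cat -> sets bits 5 6 8 -> bits=110001111
Query results in order: no no no no maybe no no no

Answer: no no no no maybe no no no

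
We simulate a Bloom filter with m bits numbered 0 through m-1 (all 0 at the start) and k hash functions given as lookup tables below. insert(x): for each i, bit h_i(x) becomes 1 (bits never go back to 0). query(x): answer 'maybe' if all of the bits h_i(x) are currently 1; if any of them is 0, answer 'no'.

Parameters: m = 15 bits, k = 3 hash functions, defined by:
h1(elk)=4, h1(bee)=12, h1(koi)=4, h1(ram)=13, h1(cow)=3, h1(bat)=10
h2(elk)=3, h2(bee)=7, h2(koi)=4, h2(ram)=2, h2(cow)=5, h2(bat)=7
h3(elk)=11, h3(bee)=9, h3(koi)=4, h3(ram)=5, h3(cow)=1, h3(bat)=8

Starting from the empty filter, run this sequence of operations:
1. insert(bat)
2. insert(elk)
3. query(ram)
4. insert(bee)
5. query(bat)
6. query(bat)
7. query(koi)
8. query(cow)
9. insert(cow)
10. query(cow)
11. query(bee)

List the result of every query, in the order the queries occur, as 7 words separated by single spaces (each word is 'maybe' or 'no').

Start: bits=000000000000000
Op 1: insert bat -> sets bits 7 8 10 -> bits=000000011010000
Op 2: insert elk -> sets bits 3 4 11 -> bits=000110011011000
Op 3: query ram -> checks bit2=0, bit5=0, bit13=0 (has a 0) -> no
Op 4: insert bee -> sets bits 7 9 12 -> bits=000110011111100
Op 5: query bat -> checks bit7=1, bit8=1, bit10=1 (all 1) -> maybe
Op 6: query bat -> checks bit7=1, bit8=1, bit10=1 (all 1) -> maybe
Op 7: query koi -> checks bit4=1 (all 1) -> maybe
Op 8: query cow -> checks bit1=0, bit3=1, bit5=0 (has a 0) -> no
Op 9: insert cow -> sets bits 1 3 5 -> bits=010111011111100
Op 10: query cow -> checks bit1=1, bit3=1, bit5=1 (all 1) -> maybe
Op 11: query bee -> checks bit7=1, bit9=1, bit12=1 (all 1) -> maybe
Query results in order: no maybe maybe maybe no maybe maybe

Answer: no maybe maybe maybe no maybe maybe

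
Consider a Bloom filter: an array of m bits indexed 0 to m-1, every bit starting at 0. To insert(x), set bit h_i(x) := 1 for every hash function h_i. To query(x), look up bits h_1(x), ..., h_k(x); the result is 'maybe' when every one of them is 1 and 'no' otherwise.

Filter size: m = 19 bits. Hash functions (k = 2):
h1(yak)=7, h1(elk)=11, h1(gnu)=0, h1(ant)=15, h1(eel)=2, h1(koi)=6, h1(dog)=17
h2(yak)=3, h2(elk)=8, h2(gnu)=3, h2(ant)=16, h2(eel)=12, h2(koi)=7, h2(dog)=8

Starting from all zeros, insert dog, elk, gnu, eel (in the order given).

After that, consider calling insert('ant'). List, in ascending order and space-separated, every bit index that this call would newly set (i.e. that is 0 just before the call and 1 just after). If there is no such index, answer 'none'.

Answer: 15 16

Derivation:
Start: bits=0000000000000000000
After insert 'dog': sets bits 8 17 -> bits=0000000010000000010
After insert 'elk': sets bits 8 11 -> bits=0000000010010000010
After insert 'gnu': sets bits 0 3 -> bits=1001000010010000010
After insert 'eel': sets bits 2 12 -> bits=1011000010011000010
insert 'ant' would touch bits 15 16; currently bit15=0, bit16=0
Bits that are 0 among those (would change 0->1): 15 16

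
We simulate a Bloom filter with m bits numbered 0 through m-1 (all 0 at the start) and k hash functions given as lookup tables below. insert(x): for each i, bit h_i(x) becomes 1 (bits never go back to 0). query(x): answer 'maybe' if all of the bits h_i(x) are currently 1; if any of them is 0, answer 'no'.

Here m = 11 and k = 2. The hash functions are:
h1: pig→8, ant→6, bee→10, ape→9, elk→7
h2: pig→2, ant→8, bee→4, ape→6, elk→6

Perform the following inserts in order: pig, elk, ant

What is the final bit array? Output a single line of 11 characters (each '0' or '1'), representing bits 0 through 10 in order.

Answer: 00100011100

Derivation:
Start: bits=00000000000
After insert 'pig': sets bits 2 8 -> bits=00100000100
After insert 'elk': sets bits 6 7 -> bits=00100011100
After insert 'ant': sets bits 6 8 -> bits=00100011100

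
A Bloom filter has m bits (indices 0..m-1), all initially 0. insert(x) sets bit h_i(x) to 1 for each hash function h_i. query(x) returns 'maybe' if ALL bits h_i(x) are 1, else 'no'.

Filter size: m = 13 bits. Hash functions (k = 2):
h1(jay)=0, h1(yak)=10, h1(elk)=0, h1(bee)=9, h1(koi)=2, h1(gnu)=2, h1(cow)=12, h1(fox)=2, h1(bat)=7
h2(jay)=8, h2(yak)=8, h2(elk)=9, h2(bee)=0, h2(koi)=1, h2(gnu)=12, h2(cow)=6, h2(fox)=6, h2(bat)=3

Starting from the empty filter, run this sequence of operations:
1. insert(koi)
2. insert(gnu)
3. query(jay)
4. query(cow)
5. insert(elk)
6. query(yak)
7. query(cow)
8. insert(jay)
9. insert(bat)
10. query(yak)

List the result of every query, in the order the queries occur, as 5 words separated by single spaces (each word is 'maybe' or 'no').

Answer: no no no no no

Derivation:
Start: bits=0000000000000
Op 1: insert koi -> sets bits 1 2 -> bits=0110000000000
Op 2: insert gnu -> sets bits 2 12 -> bits=0110000000001
Op 3: query jay -> checks bit0=0, bit8=0 (has a 0) -> no
Op 4: query cow -> checks bit6=0, bit12=1 (has a 0) -> no
Op 5: insert elk -> sets bits 0 9 -> bits=1110000001001
Op 6: query yak -> checks bit8=0, bit10=0 (has a 0) -> no
Op 7: query cow -> checks bit6=0, bit12=1 (has a 0) -> no
Op 8: insert jay -> sets bits 0 8 -> bits=1110000011001
Op 9: insert bat -> sets bits 3 7 -> bits=1111000111001
Op 10: query yak -> checks bit8=1, bit10=0 (has a 0) -> no
Query results in order: no no no no no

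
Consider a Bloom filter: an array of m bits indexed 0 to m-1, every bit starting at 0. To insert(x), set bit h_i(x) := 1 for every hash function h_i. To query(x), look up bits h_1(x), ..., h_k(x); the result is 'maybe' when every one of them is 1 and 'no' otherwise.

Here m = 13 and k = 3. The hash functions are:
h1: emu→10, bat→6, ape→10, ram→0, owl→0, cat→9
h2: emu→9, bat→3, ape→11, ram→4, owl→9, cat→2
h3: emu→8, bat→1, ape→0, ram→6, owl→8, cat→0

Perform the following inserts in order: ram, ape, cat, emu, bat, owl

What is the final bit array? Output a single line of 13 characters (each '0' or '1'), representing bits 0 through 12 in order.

Start: bits=0000000000000
After insert 'ram': sets bits 0 4 6 -> bits=1000101000000
After insert 'ape': sets bits 0 10 11 -> bits=1000101000110
After insert 'cat': sets bits 0 2 9 -> bits=1010101001110
After insert 'emu': sets bits 8 9 10 -> bits=1010101011110
After insert 'bat': sets bits 1 3 6 -> bits=1111101011110
After insert 'owl': sets bits 0 8 9 -> bits=1111101011110

Answer: 1111101011110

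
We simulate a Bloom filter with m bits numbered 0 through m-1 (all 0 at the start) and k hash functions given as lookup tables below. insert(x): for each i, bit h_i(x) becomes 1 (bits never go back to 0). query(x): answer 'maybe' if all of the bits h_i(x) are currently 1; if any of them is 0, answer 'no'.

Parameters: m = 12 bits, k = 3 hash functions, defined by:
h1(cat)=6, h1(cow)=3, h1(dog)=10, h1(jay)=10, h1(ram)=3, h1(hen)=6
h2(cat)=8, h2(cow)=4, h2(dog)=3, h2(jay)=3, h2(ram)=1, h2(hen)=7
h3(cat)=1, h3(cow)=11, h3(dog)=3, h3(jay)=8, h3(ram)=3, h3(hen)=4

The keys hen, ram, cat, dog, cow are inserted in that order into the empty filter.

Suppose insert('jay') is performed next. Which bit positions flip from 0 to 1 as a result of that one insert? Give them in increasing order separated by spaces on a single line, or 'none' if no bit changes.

Answer: none

Derivation:
Start: bits=000000000000
After insert 'hen': sets bits 4 6 7 -> bits=000010110000
After insert 'ram': sets bits 1 3 -> bits=010110110000
After insert 'cat': sets bits 1 6 8 -> bits=010110111000
After insert 'dog': sets bits 3 10 -> bits=010110111010
After insert 'cow': sets bits 3 4 11 -> bits=010110111011
insert 'jay' would touch bits 3 8 10; currently bit3=1, bit8=1, bit10=1
Bits that are 0 among those (would change 0->1): none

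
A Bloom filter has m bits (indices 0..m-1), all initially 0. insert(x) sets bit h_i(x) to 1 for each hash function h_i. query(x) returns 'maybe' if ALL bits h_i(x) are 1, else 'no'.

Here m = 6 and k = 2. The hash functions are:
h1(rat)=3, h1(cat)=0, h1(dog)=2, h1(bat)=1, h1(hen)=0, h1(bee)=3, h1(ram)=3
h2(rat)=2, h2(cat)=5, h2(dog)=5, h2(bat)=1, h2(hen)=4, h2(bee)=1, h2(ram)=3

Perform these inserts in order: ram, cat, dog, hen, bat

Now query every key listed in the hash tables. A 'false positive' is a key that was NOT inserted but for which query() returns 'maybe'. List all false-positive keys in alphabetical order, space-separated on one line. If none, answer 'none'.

Answer: bee rat

Derivation:
Start: bits=000000
After insert 'ram': sets bits 3 -> bits=000100
After insert 'cat': sets bits 0 5 -> bits=100101
After insert 'dog': sets bits 2 5 -> bits=101101
After insert 'hen': sets bits 0 4 -> bits=101111
After insert 'bat': sets bits 1 -> bits=111111
Not inserted: bee rat — query each against bits=111111:
query bee: checks bit1=1, bit3=1 (all 1) -> maybe => FALSE POSITIVE
query rat: checks bit2=1, bit3=1 (all 1) -> maybe => FALSE POSITIVE
False positives (alphabetical): bee rat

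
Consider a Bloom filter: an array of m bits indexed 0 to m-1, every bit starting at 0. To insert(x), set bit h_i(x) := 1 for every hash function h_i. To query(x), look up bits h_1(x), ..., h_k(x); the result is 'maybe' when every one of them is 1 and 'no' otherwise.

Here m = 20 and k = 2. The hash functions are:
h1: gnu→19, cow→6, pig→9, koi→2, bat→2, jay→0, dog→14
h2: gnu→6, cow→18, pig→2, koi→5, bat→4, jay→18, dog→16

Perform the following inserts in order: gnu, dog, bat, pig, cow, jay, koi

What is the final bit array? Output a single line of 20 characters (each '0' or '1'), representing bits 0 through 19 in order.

Start: bits=00000000000000000000
After insert 'gnu': sets bits 6 19 -> bits=00000010000000000001
After insert 'dog': sets bits 14 16 -> bits=00000010000000101001
After insert 'bat': sets bits 2 4 -> bits=00101010000000101001
After insert 'pig': sets bits 2 9 -> bits=00101010010000101001
After insert 'cow': sets bits 6 18 -> bits=00101010010000101011
After insert 'jay': sets bits 0 18 -> bits=10101010010000101011
After insert 'koi': sets bits 2 5 -> bits=10101110010000101011

Answer: 10101110010000101011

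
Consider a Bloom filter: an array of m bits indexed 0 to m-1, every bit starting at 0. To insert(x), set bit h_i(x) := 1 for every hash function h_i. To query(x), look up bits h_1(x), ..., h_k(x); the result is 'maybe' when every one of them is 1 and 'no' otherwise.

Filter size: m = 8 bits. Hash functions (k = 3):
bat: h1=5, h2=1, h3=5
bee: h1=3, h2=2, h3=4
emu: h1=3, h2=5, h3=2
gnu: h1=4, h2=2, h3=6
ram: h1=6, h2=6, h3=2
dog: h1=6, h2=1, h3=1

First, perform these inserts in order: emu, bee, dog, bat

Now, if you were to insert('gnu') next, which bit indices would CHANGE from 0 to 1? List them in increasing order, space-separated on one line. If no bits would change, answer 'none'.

Start: bits=00000000
After insert 'emu': sets bits 2 3 5 -> bits=00110100
After insert 'bee': sets bits 2 3 4 -> bits=00111100
After insert 'dog': sets bits 1 6 -> bits=01111110
After insert 'bat': sets bits 1 5 -> bits=01111110
insert 'gnu' would touch bits 2 4 6; currently bit2=1, bit4=1, bit6=1
Bits that are 0 among those (would change 0->1): none

Answer: none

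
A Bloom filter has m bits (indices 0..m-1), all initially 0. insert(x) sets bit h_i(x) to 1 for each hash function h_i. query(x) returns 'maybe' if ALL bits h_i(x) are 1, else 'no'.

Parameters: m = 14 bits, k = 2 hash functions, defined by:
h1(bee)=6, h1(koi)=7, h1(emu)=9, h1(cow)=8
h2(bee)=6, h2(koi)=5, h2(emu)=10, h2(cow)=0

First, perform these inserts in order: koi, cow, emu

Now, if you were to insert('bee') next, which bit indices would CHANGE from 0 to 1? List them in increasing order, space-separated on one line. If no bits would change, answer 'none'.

Answer: 6

Derivation:
Start: bits=00000000000000
After insert 'koi': sets bits 5 7 -> bits=00000101000000
After insert 'cow': sets bits 0 8 -> bits=10000101100000
After insert 'emu': sets bits 9 10 -> bits=10000101111000
insert 'bee' would touch bits 6; currently bit6=0
Bits that are 0 among those (would change 0->1): 6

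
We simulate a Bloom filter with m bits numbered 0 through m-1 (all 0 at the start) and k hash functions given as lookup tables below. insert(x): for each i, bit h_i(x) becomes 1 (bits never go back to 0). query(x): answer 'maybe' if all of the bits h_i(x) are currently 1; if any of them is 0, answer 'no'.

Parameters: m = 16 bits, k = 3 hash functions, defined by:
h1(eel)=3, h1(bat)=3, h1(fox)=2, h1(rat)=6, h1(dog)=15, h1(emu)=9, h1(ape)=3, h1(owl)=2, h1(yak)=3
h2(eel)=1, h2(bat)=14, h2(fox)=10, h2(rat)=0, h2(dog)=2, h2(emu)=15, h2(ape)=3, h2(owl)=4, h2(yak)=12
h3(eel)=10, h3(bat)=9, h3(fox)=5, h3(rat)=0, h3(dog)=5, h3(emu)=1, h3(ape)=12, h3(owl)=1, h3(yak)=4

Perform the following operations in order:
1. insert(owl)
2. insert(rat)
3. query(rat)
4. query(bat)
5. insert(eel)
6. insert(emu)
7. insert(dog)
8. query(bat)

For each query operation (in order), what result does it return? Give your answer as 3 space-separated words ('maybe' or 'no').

Answer: maybe no no

Derivation:
Start: bits=0000000000000000
Op 1: insert owl -> sets bits 1 2 4 -> bits=0110100000000000
Op 2: insert rat -> sets bits 0 6 -> bits=1110101000000000
Op 3: query rat -> checks bit0=1, bit6=1 (all 1) -> maybe
Op 4: query bat -> checks bit3=0, bit9=0, bit14=0 (has a 0) -> no
Op 5: insert eel -> sets bits 1 3 10 -> bits=1111101000100000
Op 6: insert emu -> sets bits 1 9 15 -> bits=1111101001100001
Op 7: insert dog -> sets bits 2 5 15 -> bits=1111111001100001
Op 8: query bat -> checks bit3=1, bit9=1, bit14=0 (has a 0) -> no
Query results in order: maybe no no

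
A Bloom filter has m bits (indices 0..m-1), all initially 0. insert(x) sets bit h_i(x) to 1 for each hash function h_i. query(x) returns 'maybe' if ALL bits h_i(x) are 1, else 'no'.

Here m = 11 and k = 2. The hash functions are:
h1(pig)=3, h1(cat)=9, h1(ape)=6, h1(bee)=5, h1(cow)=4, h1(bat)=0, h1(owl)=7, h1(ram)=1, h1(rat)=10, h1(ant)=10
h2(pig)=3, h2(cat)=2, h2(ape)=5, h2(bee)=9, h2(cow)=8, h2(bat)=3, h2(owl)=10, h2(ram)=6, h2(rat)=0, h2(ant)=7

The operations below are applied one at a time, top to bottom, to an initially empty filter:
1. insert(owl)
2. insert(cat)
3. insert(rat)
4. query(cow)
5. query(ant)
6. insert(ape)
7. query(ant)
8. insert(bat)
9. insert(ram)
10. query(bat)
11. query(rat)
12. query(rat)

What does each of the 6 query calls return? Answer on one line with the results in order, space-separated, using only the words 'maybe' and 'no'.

Answer: no maybe maybe maybe maybe maybe

Derivation:
Start: bits=00000000000
Op 1: insert owl -> sets bits 7 10 -> bits=00000001001
Op 2: insert cat -> sets bits 2 9 -> bits=00100001011
Op 3: insert rat -> sets bits 0 10 -> bits=10100001011
Op 4: query cow -> checks bit4=0, bit8=0 (has a 0) -> no
Op 5: query ant -> checks bit7=1, bit10=1 (all 1) -> maybe
Op 6: insert ape -> sets bits 5 6 -> bits=10100111011
Op 7: query ant -> checks bit7=1, bit10=1 (all 1) -> maybe
Op 8: insert bat -> sets bits 0 3 -> bits=10110111011
Op 9: insert ram -> sets bits 1 6 -> bits=11110111011
Op 10: query bat -> checks bit0=1, bit3=1 (all 1) -> maybe
Op 11: query rat -> checks bit0=1, bit10=1 (all 1) -> maybe
Op 12: query rat -> checks bit0=1, bit10=1 (all 1) -> maybe
Query results in order: no maybe maybe maybe maybe maybe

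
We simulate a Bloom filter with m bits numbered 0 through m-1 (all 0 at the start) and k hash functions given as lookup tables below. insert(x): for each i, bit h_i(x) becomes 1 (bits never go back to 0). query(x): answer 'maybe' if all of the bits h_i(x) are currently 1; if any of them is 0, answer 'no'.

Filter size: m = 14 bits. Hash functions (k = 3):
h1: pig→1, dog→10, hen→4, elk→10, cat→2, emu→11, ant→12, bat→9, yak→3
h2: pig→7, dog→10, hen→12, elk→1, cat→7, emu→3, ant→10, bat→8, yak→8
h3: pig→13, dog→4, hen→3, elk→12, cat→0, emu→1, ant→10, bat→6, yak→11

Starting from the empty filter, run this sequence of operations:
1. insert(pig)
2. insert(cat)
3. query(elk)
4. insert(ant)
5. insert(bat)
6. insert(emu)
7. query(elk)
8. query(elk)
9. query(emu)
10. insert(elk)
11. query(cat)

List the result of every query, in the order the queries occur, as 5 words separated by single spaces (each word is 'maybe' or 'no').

Answer: no maybe maybe maybe maybe

Derivation:
Start: bits=00000000000000
Op 1: insert pig -> sets bits 1 7 13 -> bits=01000001000001
Op 2: insert cat -> sets bits 0 2 7 -> bits=11100001000001
Op 3: query elk -> checks bit1=1, bit10=0, bit12=0 (has a 0) -> no
Op 4: insert ant -> sets bits 10 12 -> bits=11100001001011
Op 5: insert bat -> sets bits 6 8 9 -> bits=11100011111011
Op 6: insert emu -> sets bits 1 3 11 -> bits=11110011111111
Op 7: query elk -> checks bit1=1, bit10=1, bit12=1 (all 1) -> maybe
Op 8: query elk -> checks bit1=1, bit10=1, bit12=1 (all 1) -> maybe
Op 9: query emu -> checks bit1=1, bit3=1, bit11=1 (all 1) -> maybe
Op 10: insert elk -> sets bits 1 10 12 -> bits=11110011111111
Op 11: query cat -> checks bit0=1, bit2=1, bit7=1 (all 1) -> maybe
Query results in order: no maybe maybe maybe maybe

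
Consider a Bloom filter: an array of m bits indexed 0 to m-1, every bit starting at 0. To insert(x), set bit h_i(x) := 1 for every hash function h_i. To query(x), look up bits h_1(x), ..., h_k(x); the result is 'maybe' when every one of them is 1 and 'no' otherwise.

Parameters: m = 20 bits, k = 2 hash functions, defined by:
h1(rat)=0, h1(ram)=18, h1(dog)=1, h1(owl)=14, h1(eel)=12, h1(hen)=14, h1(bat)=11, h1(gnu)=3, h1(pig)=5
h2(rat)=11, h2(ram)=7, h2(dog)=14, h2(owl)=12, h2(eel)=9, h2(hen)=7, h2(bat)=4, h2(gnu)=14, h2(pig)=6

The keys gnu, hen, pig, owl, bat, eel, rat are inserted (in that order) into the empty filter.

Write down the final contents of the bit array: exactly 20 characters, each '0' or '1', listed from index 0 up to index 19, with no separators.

Answer: 10011111010110100000

Derivation:
Start: bits=00000000000000000000
After insert 'gnu': sets bits 3 14 -> bits=00010000000000100000
After insert 'hen': sets bits 7 14 -> bits=00010001000000100000
After insert 'pig': sets bits 5 6 -> bits=00010111000000100000
After insert 'owl': sets bits 12 14 -> bits=00010111000010100000
After insert 'bat': sets bits 4 11 -> bits=00011111000110100000
After insert 'eel': sets bits 9 12 -> bits=00011111010110100000
After insert 'rat': sets bits 0 11 -> bits=10011111010110100000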